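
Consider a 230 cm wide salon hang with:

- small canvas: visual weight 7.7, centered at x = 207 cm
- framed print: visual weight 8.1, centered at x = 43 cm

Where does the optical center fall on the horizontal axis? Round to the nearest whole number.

Total weight = 7.7 + 8.1 = 15.8.
x-moment: 7.7·207 + 8.1·43 = 1942.2; centroid 1942.2/15.8 ≈ 122.92.

x ≈ 123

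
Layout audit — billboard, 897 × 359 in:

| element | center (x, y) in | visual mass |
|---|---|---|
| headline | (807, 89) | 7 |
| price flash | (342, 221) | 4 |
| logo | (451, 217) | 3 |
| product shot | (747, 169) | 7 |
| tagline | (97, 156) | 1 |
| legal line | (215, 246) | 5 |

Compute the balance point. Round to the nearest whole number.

(547, 175)

Total weight = 7 + 4 + 3 + 7 + 1 + 5 = 27.
Σw·x = 7·807 + 4·342 + 3·451 + 7·747 + 1·97 + 5·215 = 14771, so x̄ = 14771/27 ≈ 547.07.
Σw·y = 7·89 + 4·221 + 3·217 + 7·169 + 1·156 + 5·246 = 4727, so ȳ = 4727/27 ≈ 175.07.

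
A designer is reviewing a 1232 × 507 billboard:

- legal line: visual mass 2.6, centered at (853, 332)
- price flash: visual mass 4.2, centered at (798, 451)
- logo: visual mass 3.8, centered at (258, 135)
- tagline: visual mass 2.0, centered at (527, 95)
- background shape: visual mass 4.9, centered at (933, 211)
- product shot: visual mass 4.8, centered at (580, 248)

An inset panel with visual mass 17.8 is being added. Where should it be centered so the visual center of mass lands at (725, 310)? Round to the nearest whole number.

(793, 379)

After adding the inset panel, total weight = 2.6 + 4.2 + 3.8 + 2.0 + 4.9 + 4.8 + 17.8 = 40.1.
x: target moment 40.1×725 = 29072.5; current 2.6·853 + 4.2·798 + 3.8·258 + 2.0·527 + 4.9·933 + 4.8·580 = 14959.5; the inset panel supplies 14113.0, so x = 14113.0/17.8 ≈ 792.87.
y: target moment 40.1×310 = 12431.0; current 2.6·332 + 4.2·451 + 3.8·135 + 2.0·95 + 4.9·211 + 4.8·248 = 5684.7; the inset panel supplies 6746.3, so y = 6746.3/17.8 ≈ 379.01.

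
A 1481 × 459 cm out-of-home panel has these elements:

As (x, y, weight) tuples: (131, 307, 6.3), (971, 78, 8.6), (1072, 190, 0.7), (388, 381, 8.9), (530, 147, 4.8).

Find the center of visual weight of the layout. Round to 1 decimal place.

Total weight = 6.3 + 8.6 + 0.7 + 8.9 + 4.8 = 29.3.
x-moment: 6.3·131 + 8.6·971 + 0.7·1072 + 8.9·388 + 4.8·530 = 15923.5; centroid 15923.5/29.3 ≈ 543.46.
y-moment: 6.3·307 + 8.6·78 + 0.7·190 + 8.9·381 + 4.8·147 = 6834.4; centroid 6834.4/29.3 ≈ 233.26.

(543.5, 233.3)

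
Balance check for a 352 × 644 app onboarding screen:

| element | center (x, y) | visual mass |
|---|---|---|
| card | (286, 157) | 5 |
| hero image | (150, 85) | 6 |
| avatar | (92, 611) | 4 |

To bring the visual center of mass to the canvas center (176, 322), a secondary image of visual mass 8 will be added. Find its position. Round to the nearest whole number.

After adding the secondary image, total weight = 5 + 6 + 4 + 8 = 23.
Along x: (2698 + 8·x) / 23 = 176 (existing moment 5·286 + 6·150 + 4·92 = 2698) ⇒ x = (4048 − 2698) / 8 ≈ 168.75.
Along y: (3739 + 8·y) / 23 = 322 (existing moment 5·157 + 6·85 + 4·611 = 3739) ⇒ y = (7406 − 3739) / 8 ≈ 458.38.

(169, 458)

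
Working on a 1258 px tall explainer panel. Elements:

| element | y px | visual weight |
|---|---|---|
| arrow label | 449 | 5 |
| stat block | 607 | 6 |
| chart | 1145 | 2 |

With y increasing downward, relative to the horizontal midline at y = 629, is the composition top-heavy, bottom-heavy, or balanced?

balanced

Weights sum to 5 + 6 + 2 = 13.
y-moment: 5·449 + 6·607 + 2·1145 = 8177; centroid 8177/13 ≈ 629.00.
629.00 = 629 exactly: balanced.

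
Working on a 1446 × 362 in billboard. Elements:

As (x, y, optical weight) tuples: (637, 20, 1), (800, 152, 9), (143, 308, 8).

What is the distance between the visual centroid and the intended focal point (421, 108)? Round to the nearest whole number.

Total weight = 1 + 9 + 8 = 18.
Σw·x = 1·637 + 9·800 + 8·143 = 8981, so x̄ = 8981/18 ≈ 498.94.
Σw·y = 1·20 + 9·152 + 8·308 = 3852, so ȳ = 3852/18 ≈ 214.00.
Offset from (421, 108): Δx ≈ 77.94, Δy ≈ 106.00; distance = √(Δx² + Δy²) ≈ 131.57.

≈ 132 in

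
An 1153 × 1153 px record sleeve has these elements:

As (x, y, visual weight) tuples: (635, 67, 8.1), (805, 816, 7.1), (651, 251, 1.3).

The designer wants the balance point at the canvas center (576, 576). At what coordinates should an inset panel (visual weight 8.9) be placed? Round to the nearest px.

With the inset panel, Σw becomes 8.1 + 7.1 + 1.3 + 8.9 = 25.4.
x: need Σw·x = 25.4·576 = 14630.4. Existing = 8.1·635 + 7.1·805 + 1.3·651 = 11705.3. Remainder 2925.1 / 8.9 ≈ 328.66.
y: need Σw·y = 25.4·576 = 14630.4. Existing = 8.1·67 + 7.1·816 + 1.3·251 = 6662.6. Remainder 7967.8 / 8.9 ≈ 895.26.

(329, 895)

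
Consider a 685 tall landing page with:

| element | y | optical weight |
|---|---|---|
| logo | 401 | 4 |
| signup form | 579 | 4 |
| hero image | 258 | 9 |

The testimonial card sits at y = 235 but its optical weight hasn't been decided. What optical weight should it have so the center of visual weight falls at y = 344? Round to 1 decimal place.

Known weights sum to 4 + 4 + 9 = 17; their moment is 4·401 + 4·579 + 9·258 = 6242.
Balance at y = 344 requires (6242 + w·235) / (17 + w) = 344.
Solving: w = (344·17 − 6242) / (235 − 344) = -394 / -109 ≈ 3.61.

w ≈ 3.6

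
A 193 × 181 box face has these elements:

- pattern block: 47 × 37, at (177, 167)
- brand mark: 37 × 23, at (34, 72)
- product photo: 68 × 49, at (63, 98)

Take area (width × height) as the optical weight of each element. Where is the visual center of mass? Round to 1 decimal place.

Areas: pattern block 47·37 = 1739, brand mark 37·23 = 851, product photo 68·49 = 3332. Total weight = 5922.
x: (1739·177 + 851·34 + 3332·63) / 5922 = 546653 / 5922 ≈ 92.31
y: (1739·167 + 851·72 + 3332·98) / 5922 = 678221 / 5922 ≈ 114.53

(92.3, 114.5)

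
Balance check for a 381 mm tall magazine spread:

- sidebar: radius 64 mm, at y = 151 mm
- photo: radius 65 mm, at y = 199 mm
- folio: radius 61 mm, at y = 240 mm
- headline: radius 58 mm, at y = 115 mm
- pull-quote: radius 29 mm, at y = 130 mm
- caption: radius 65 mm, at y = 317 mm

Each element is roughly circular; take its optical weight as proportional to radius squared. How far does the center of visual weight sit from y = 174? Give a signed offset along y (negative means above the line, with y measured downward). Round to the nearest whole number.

r² weights: sidebar 64² = 4096, photo 65² = 4225, folio 61² = 3721, headline 58² = 3364, pull-quote 29² = 841, caption 65² = 4225. Total = 20472.
Σw·y = 4187826; ȳ = 4187826/20472 ≈ 204.56.
Against y = 174, that's 204.56 − 174 = 30.56.

≈ 31 mm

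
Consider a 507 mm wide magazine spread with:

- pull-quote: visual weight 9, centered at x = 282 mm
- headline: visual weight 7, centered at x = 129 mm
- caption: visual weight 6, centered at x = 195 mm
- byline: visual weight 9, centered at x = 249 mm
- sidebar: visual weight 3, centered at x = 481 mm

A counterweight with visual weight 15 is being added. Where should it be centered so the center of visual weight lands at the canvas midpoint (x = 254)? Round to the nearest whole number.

x ≈ 277

After adding the counterweight, total weight = 9 + 7 + 6 + 9 + 3 + 15 = 49.
Along x: (8295 + 15·x) / 49 = 254 (existing moment 9·282 + 7·129 + 6·195 + 9·249 + 3·481 = 8295) ⇒ x = (12446 − 8295) / 15 ≈ 276.73.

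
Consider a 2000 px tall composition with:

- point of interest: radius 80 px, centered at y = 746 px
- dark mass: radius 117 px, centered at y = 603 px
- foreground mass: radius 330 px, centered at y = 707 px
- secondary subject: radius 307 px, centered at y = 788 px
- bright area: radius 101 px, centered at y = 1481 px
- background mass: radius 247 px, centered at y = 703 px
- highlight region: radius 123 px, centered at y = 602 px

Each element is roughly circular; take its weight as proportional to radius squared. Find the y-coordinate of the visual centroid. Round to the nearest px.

r² weights: point of interest 80² = 6400, dark mass 117² = 13689, foreground mass 330² = 108900, secondary subject 307² = 94249, bright area 101² = 10201, background mass 247² = 61009, highlight region 123² = 15129. Total = 309577.
y: (6400·746 + 13689·603 + 108900·707 + 94249·788 + 10201·1481 + 61009·703 + 15129·602) / 309577 = 231394045 / 309577 ≈ 747.45

y ≈ 747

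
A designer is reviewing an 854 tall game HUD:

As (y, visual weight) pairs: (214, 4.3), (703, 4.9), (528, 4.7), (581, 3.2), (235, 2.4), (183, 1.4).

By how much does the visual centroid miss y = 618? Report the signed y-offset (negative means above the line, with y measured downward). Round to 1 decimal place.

Σw = 4.3 + 4.9 + 4.7 + 3.2 + 2.4 + 1.4 = 20.9.
Σw·y = 9525.9; ȳ = 9525.9/20.9 ≈ 455.78.
Against y = 618, that's 455.78 − 618 = -162.22.

≈ -162.2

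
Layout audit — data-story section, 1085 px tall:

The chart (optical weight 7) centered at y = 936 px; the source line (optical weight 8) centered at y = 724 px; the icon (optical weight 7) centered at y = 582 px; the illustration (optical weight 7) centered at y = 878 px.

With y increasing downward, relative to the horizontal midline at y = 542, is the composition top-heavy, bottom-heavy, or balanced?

Total weight = 7 + 8 + 7 + 7 = 29.
y-moment: 7·936 + 8·724 + 7·582 + 7·878 = 22564; centroid 22564/29 ≈ 778.07.
778.1 vs midline 542 → bottom-heavy.

bottom-heavy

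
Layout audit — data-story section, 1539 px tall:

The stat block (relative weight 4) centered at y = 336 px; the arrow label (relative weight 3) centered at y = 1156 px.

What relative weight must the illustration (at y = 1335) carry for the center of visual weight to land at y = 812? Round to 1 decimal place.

Known weights sum to 4 + 3 = 7; their moment is 4·336 + 3·1156 = 4812.
Set Σw·y/Σw = 812: (4812 + 1335w) = 812·(7 + w).
Solving: w = (812·7 − 4812) / (1335 − 812) = 872 / 523 ≈ 1.67.

w ≈ 1.7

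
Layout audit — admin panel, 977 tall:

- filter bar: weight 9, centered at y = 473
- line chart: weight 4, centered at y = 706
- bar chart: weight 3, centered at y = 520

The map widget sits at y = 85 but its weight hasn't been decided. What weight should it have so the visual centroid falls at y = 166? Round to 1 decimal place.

w ≈ 73.9

Existing Σw = 16 (9 + 4 + 3); existing moment 9·473 + 4·706 + 3·520 = 8641.
Balance at y = 166 requires (8641 + w·85) / (16 + w) = 166.
Solving: w = (166·16 − 8641) / (85 − 166) = -5985 / -81 ≈ 73.89.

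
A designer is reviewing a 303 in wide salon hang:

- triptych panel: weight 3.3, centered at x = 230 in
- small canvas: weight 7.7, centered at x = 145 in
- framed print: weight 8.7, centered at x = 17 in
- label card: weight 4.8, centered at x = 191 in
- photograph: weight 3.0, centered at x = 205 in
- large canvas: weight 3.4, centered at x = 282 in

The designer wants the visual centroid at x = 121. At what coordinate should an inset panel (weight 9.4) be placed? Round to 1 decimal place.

With the inset panel, Σw becomes 3.3 + 7.7 + 8.7 + 4.8 + 3.0 + 3.4 + 9.4 = 40.3.
x: need Σw·x = 40.3·121 = 4876.3. Existing = 3.3·230 + 7.7·145 + 8.7·17 + 4.8·191 + 3.0·205 + 3.4·282 = 4514.0. Remainder 362.3 / 9.4 ≈ 38.54.

x ≈ 38.5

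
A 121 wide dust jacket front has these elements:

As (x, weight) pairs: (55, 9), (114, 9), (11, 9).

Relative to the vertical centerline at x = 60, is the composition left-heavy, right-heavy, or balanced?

balanced

Weights sum to 9 + 9 + 9 = 27.
Σw·x = 9·55 + 9·114 + 9·11 = 1620, so x̄ = 1620/27 ≈ 60.00.
The centroid 60.00 matches the midline at 60, so the layout is balanced.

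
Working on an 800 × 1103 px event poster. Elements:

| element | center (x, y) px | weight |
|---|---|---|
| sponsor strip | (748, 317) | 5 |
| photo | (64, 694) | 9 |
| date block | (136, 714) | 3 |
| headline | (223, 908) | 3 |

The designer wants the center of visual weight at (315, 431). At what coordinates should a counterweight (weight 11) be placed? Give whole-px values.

New total weight: (5 + 9 + 3 + 3) + 11 = 31.
Along x: (5393 + 11·x) / 31 = 315 (existing moment 5·748 + 9·64 + 3·136 + 3·223 = 5393) ⇒ x = (9765 − 5393) / 11 ≈ 397.45.
Along y: (12697 + 11·y) / 31 = 431 (existing moment 5·317 + 9·694 + 3·714 + 3·908 = 12697) ⇒ y = (13361 − 12697) / 11 ≈ 60.36.

(397, 60)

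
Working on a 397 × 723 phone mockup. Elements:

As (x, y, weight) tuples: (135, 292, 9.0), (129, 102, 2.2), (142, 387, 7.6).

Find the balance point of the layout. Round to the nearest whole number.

(137, 308)

Total weight = 9.0 + 2.2 + 7.6 = 18.8.
x-moment: 9.0·135 + 2.2·129 + 7.6·142 = 2578.0; centroid 2578.0/18.8 ≈ 137.13.
y-moment: 9.0·292 + 2.2·102 + 7.6·387 = 5793.6; centroid 5793.6/18.8 ≈ 308.17.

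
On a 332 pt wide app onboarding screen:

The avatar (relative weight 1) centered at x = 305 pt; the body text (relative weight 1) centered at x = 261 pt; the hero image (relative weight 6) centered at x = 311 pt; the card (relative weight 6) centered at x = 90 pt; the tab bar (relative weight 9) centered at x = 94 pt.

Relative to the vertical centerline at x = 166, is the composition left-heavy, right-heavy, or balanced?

balanced

Σw = 1 + 1 + 6 + 6 + 9 = 23.
Σw·x = 1·305 + 1·261 + 6·311 + 6·90 + 9·94 = 3818, so x̄ = 3818/23 ≈ 166.00.
166.00 = 166 exactly: balanced.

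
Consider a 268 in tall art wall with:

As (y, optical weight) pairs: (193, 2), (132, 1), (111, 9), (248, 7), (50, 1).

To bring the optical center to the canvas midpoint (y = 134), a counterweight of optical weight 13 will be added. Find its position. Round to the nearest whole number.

y ≈ 86

New total weight: (2 + 1 + 9 + 7 + 1) + 13 = 33.
y: need Σw·y = 33·134 = 4422. Existing = 2·193 + 1·132 + 9·111 + 7·248 + 1·50 = 3303. Remainder 1119 / 13 ≈ 86.08.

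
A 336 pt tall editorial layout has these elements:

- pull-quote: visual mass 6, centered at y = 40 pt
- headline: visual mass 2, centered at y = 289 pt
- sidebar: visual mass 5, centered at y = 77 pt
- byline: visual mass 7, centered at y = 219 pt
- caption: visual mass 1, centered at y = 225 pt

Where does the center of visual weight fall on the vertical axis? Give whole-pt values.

y ≈ 141

Weights sum to 6 + 2 + 5 + 7 + 1 = 21.
Σw·y = 6·40 + 2·289 + 5·77 + 7·219 + 1·225 = 2961, so ȳ = 2961/21 ≈ 141.00.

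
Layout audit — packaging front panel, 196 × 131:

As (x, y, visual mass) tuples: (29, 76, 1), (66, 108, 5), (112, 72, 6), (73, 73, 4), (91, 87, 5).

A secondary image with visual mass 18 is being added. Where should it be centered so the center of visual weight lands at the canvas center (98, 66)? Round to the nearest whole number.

(114, 44)

With the secondary image, Σw becomes 1 + 5 + 6 + 4 + 5 + 18 = 39.
x: need Σw·x = 39·98 = 3822. Existing = 1·29 + 5·66 + 6·112 + 4·73 + 5·91 = 1778. Remainder 2044 / 18 ≈ 113.56.
y: need Σw·y = 39·66 = 2574. Existing = 1·76 + 5·108 + 6·72 + 4·73 + 5·87 = 1775. Remainder 799 / 18 ≈ 44.39.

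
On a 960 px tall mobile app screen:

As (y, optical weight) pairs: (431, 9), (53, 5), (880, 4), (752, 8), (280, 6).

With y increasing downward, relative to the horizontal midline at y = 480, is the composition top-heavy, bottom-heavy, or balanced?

balanced

Σw = 9 + 5 + 4 + 8 + 6 = 32.
Σw·y = 9·431 + 5·53 + 4·880 + 8·752 + 6·280 = 15360, so ȳ = 15360/32 ≈ 480.00.
That equals the midline 480 — balanced.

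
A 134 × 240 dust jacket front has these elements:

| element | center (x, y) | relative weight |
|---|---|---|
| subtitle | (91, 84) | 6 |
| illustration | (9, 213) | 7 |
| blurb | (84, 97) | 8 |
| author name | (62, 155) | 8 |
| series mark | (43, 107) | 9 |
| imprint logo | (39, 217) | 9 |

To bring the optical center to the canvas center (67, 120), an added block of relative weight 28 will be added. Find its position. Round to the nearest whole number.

(90, 74)

After adding the added block, total weight = 6 + 7 + 8 + 8 + 9 + 9 + 28 = 75.
x: target moment 75×67 = 5025; current 6·91 + 7·9 + 8·84 + 8·62 + 9·43 + 9·39 = 2515; the added block supplies 2510, so x = 2510/28 ≈ 89.64.
y: target moment 75×120 = 9000; current 6·84 + 7·213 + 8·97 + 8·155 + 9·107 + 9·217 = 6927; the added block supplies 2073, so y = 2073/28 ≈ 74.04.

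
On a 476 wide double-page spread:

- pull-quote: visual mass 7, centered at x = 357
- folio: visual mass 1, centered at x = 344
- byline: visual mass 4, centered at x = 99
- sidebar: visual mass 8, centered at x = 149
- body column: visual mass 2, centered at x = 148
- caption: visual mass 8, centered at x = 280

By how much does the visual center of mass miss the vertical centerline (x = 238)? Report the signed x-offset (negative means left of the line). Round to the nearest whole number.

Total weight = 7 + 1 + 4 + 8 + 2 + 8 = 30.
Σw·x = 7·357 + 1·344 + 4·99 + 8·149 + 2·148 + 8·280 = 6967, so x̄ = 6967/30 ≈ 232.23.
Offset from x = 238: 232.23 − 238 ≈ -5.77.

≈ -6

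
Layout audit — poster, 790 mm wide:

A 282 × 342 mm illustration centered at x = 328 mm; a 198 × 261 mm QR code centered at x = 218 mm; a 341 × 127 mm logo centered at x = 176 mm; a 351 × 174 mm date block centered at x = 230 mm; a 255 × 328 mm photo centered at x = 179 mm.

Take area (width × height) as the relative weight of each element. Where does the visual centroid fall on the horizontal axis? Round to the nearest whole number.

x ≈ 237

Areas → weights: illustration 282·342 = 96444, QR code 198·261 = 51678, logo 341·127 = 43307, date block 351·174 = 61074, photo 255·328 = 83640; Σw = 336143.
Σw·x = 96444·328 + 51678·218 + 43307·176 + 61074·230 + 83640·179 = 79540048, so x̄ = 79540048/336143 ≈ 236.63.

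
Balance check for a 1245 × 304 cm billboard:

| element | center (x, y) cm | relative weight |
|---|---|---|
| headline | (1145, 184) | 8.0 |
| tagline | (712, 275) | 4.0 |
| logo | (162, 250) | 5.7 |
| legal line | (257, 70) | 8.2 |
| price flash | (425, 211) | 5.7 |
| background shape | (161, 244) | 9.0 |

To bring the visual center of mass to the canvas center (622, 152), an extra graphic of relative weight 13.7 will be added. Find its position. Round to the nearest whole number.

After adding the extra graphic, total weight = 8.0 + 4.0 + 5.7 + 8.2 + 5.7 + 9.0 + 13.7 = 54.3.
x: target moment 54.3×622 = 33774.6; current 8.0·1145 + 4.0·712 + 5.7·162 + 8.2·257 + 5.7·425 + 9.0·161 = 18910.3; the extra graphic supplies 14864.3, so x = 14864.3/13.7 ≈ 1084.99.
y: target moment 54.3×152 = 8253.6; current 8.0·184 + 4.0·275 + 5.7·250 + 8.2·70 + 5.7·211 + 9.0·244 = 7969.7; the extra graphic supplies 283.9, so y = 283.9/13.7 ≈ 20.72.

(1085, 21)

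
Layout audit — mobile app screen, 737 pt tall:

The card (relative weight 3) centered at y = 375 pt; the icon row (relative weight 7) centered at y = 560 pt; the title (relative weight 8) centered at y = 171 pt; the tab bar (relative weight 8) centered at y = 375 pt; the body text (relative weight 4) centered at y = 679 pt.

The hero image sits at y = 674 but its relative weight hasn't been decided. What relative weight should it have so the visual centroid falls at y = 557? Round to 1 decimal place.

Fixed elements: Σw = 3 + 7 + 8 + 8 + 4 = 30, Σw·y = 3·375 + 7·560 + 8·171 + 8·375 + 4·679 = 12129.
Set Σw·y/Σw = 557: (12129 + 674w) = 557·(30 + w).
So w = (557·30 − 12129)/(674 − 557) = 4581/117 ≈ 39.15.

w ≈ 39.2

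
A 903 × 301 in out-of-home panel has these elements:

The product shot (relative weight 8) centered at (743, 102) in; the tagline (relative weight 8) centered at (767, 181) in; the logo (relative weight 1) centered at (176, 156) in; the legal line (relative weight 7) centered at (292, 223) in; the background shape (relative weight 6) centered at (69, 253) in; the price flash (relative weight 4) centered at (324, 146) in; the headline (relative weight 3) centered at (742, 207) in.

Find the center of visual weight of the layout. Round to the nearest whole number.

Σw = 8 + 8 + 1 + 7 + 6 + 4 + 3 = 37.
x: (8·743 + 8·767 + 1·176 + 7·292 + 6·69 + 4·324 + 3·742) / 37 = 18236 / 37 ≈ 492.86
y: (8·102 + 8·181 + 1·156 + 7·223 + 6·253 + 4·146 + 3·207) / 37 = 6704 / 37 ≈ 181.19

(493, 181)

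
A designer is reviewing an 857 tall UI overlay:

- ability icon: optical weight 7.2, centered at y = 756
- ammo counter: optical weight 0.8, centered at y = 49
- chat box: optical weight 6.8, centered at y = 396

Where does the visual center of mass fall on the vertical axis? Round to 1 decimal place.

y ≈ 552.4

Σw = 7.2 + 0.8 + 6.8 = 14.8.
y-moment: 7.2·756 + 0.8·49 + 6.8·396 = 8175.2; centroid 8175.2/14.8 ≈ 552.38.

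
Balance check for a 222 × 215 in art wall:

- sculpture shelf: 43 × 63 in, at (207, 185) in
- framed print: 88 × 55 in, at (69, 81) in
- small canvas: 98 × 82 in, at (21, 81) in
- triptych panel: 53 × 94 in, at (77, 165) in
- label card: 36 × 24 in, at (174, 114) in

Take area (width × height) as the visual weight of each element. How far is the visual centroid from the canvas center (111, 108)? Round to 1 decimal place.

≈ 37.1 in

Areas: sculpture shelf 43·63 = 2709, framed print 88·55 = 4840, small canvas 98·82 = 8036, triptych panel 53·94 = 4982, label card 36·24 = 864. Total weight = 21431.
x-moment: 2709·207 + 4840·69 + 8036·21 + 4982·77 + 864·174 = 1597429; centroid 1597429/21431 ≈ 74.54.
y-moment: 2709·185 + 4840·81 + 8036·81 + 4982·165 + 864·114 = 2464647; centroid 2464647/21431 ≈ 115.00.
Offset from (111, 108): Δx ≈ -36.46, Δy ≈ 7.00; distance = √(Δx² + Δy²) ≈ 37.13.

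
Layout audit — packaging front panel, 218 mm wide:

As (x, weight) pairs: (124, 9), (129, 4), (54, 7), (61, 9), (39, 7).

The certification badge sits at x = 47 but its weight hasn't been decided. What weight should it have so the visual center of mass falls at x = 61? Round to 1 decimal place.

w ≈ 45.4

Fixed elements: Σw = 9 + 4 + 7 + 9 + 7 = 36, Σw·x = 9·124 + 4·129 + 7·54 + 9·61 + 7·39 = 2832.
Balance at x = 61 requires (2832 + w·47) / (36 + w) = 61.
Solving: w = (61·36 − 2832) / (47 − 61) = -636 / -14 ≈ 45.43.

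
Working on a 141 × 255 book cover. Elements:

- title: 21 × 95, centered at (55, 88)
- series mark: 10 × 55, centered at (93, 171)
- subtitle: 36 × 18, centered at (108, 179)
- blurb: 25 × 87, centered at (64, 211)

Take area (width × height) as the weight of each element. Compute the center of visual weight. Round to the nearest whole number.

(69, 157)

Taking area as weight: title 21·95 = 1995, series mark 10·55 = 550, subtitle 36·18 = 648, blurb 25·87 = 2175. Sum 5368.
x: (1995·55 + 550·93 + 648·108 + 2175·64) / 5368 = 370059 / 5368 ≈ 68.94
y: (1995·88 + 550·171 + 648·179 + 2175·211) / 5368 = 844527 / 5368 ≈ 157.33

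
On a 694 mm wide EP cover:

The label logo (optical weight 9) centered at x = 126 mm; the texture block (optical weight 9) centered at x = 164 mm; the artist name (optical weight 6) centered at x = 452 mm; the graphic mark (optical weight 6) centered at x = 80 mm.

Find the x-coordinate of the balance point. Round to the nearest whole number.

x ≈ 193

Total weight = 9 + 9 + 6 + 6 = 30.
Σw·x = 9·126 + 9·164 + 6·452 + 6·80 = 5802, so x̄ = 5802/30 ≈ 193.40.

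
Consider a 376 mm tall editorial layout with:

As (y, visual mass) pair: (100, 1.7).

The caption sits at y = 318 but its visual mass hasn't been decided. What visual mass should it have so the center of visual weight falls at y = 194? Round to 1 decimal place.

w ≈ 1.3

Known: weight 1.7 with moment 1.7·100 = 170.0.
Set Σw·y/Σw = 194: (170.0 + 318w) = 194·(1.7 + w).
Solving: w = (194·1.7 − 170.0) / (318 − 194) = 159.8 / 124 ≈ 1.29.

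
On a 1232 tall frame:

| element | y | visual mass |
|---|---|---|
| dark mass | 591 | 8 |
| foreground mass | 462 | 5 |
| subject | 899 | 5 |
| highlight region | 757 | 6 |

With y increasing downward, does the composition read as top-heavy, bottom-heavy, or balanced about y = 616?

bottom-heavy

Σw = 8 + 5 + 5 + 6 = 24.
y-moment: 8·591 + 5·462 + 5·899 + 6·757 = 16075; centroid 16075/24 ≈ 669.79.
Since 669.8 is below (larger y than) 616, the composition reads bottom-heavy.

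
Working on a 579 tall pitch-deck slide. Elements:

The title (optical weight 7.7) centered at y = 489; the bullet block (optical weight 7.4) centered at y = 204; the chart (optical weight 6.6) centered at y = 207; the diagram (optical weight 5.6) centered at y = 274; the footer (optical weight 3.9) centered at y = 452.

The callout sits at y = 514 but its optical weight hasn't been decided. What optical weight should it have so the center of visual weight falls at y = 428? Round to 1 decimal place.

w ≈ 39.7

Known weights sum to 7.7 + 7.4 + 6.6 + 5.6 + 3.9 = 31.2; their moment is 7.7·489 + 7.4·204 + 6.6·207 + 5.6·274 + 3.9·452 = 9938.3.
Set Σw·y/Σw = 428: (9938.3 + 514w) = 428·(31.2 + w).
Solving: w = (428·31.2 − 9938.3) / (514 − 428) = 3415.3 / 86 ≈ 39.71.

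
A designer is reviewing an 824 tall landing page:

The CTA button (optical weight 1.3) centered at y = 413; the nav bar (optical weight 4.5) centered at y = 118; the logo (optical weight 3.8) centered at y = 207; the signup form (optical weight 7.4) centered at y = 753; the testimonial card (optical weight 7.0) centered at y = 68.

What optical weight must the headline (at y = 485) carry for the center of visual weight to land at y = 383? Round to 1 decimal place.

Existing Σw = 24.0 (1.3 + 4.5 + 3.8 + 7.4 + 7.0); existing moment 1.3·413 + 4.5·118 + 3.8·207 + 7.4·753 + 7.0·68 = 7902.7.
For the centroid to hit 383: (7902.7 + w·485) / (24.0 + w) = 383.
Rearranging, w·(485 − 383) = 383·24.0 − 7902.7 = 1289.3, so w ≈ 1289.3/102 = 12.64.

w ≈ 12.6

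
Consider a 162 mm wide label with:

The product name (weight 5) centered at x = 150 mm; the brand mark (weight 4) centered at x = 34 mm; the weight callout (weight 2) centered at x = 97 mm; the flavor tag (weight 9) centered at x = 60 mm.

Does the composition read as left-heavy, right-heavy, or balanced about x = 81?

Total weight = 5 + 4 + 2 + 9 = 20.
x: (5·150 + 4·34 + 2·97 + 9·60) / 20 = 1620 / 20 ≈ 81.00
The centroid 81.00 matches the midline at 81, so the layout is balanced.

balanced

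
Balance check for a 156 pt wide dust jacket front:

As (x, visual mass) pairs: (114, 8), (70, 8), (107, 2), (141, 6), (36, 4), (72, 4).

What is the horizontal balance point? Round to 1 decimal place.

Total weight = 8 + 8 + 2 + 6 + 4 + 4 = 32.
x: (8·114 + 8·70 + 2·107 + 6·141 + 4·36 + 4·72) / 32 = 2964 / 32 ≈ 92.62

x ≈ 92.6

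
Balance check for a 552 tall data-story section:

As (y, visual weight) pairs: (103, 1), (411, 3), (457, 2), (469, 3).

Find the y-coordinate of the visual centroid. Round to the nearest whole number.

Σw = 1 + 3 + 2 + 3 = 9.
Σw·y = 1·103 + 3·411 + 2·457 + 3·469 = 3657, so ȳ = 3657/9 ≈ 406.33.

y ≈ 406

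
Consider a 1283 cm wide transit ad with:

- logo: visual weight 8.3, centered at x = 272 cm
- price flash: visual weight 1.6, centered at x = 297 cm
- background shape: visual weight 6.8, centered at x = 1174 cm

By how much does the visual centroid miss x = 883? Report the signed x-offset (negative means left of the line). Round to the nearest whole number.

Weights sum to 8.3 + 1.6 + 6.8 = 16.7.
x-moment: 8.3·272 + 1.6·297 + 6.8·1174 = 10716.0; centroid 10716.0/16.7 ≈ 641.68.
Offset from x = 883: 641.68 − 883 ≈ -241.32.

≈ -241 cm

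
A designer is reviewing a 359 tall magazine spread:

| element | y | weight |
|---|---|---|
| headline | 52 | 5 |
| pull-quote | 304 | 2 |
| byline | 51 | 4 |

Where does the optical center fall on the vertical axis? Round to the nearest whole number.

Σw = 5 + 2 + 4 = 11.
y: (5·52 + 2·304 + 4·51) / 11 = 1072 / 11 ≈ 97.45

y ≈ 97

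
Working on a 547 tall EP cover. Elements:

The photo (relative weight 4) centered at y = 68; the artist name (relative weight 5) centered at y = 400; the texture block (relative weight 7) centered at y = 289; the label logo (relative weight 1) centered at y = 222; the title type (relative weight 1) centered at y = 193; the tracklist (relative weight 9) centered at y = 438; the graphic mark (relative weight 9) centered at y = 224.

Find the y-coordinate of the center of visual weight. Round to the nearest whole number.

Weights sum to 4 + 5 + 7 + 1 + 1 + 9 + 9 = 36.
y: moment 10668 / weight 36 ≈ 296.33

y ≈ 296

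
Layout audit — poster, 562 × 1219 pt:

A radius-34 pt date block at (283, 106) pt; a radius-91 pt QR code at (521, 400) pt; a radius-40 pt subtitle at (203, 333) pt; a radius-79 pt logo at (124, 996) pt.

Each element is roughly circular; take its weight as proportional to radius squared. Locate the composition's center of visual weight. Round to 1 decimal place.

r² weights: date block 34² = 1156, QR code 91² = 8281, subtitle 40² = 1600, logo 79² = 6241. Total = 17278.
x-moment: 1156·283 + 8281·521 + 1600·203 + 6241·124 = 5740233; centroid 5740233/17278 ≈ 332.23.
y-moment: 1156·106 + 8281·400 + 1600·333 + 6241·996 = 10183772; centroid 10183772/17278 ≈ 589.41.

(332.2, 589.4)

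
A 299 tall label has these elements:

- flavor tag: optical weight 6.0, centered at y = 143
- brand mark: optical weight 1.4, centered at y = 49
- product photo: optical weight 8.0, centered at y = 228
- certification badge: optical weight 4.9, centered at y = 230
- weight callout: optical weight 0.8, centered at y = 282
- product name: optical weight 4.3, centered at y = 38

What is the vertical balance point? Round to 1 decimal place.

Σw = 6.0 + 1.4 + 8.0 + 4.9 + 0.8 + 4.3 = 25.4.
y: moment 4266.6 / weight 25.4 ≈ 167.98

y ≈ 168.0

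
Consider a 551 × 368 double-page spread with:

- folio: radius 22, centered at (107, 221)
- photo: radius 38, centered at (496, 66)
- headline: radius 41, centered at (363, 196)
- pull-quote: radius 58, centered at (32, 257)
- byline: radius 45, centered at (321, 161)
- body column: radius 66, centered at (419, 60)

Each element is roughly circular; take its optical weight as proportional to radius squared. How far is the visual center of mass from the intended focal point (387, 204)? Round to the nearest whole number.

r² weights: folio 22² = 484, photo 38² = 1444, headline 41² = 1681, pull-quote 58² = 3364, byline 45² = 2025, body column 66² = 4356. Total = 13354.
x: moment 3961052 / weight 13354 ≈ 296.62
y: moment 1983677 / weight 13354 ≈ 148.55
Offset from (387, 204): Δx ≈ -90.38, Δy ≈ -55.45; distance = √(Δx² + Δy²) ≈ 106.04.

≈ 106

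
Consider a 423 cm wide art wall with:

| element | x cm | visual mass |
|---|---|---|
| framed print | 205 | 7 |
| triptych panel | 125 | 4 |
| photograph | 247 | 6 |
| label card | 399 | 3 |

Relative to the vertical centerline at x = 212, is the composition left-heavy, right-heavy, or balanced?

right-heavy

Σw = 7 + 4 + 6 + 3 = 20.
x-moment: 7·205 + 4·125 + 6·247 + 3·399 = 4614; centroid 4614/20 ≈ 230.70.
Since 230.7 is right of 212, the composition reads right-heavy.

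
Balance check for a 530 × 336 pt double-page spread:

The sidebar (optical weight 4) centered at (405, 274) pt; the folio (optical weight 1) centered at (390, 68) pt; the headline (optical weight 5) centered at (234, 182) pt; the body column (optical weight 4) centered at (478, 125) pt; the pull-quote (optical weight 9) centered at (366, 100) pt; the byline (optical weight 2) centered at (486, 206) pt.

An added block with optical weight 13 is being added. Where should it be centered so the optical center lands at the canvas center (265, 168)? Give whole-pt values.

New total weight: (4 + 1 + 5 + 4 + 9 + 2) + 13 = 38.
x: target moment 38×265 = 10070; current 4·405 + 1·390 + 5·234 + 4·478 + 9·366 + 2·486 = 9358; the added block supplies 712, so x = 712/13 ≈ 54.77.
y: target moment 38×168 = 6384; current 4·274 + 1·68 + 5·182 + 4·125 + 9·100 + 2·206 = 3886; the added block supplies 2498, so y = 2498/13 ≈ 192.15.

(55, 192)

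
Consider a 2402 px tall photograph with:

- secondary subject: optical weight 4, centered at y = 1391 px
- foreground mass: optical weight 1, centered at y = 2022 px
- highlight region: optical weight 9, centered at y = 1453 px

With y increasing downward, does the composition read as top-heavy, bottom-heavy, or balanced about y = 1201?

Total weight = 4 + 1 + 9 = 14.
y-moment: 4·1391 + 1·2022 + 9·1453 = 20663; centroid 20663/14 ≈ 1475.93.
1475.9 lies below (larger y than) the midline 1201, so the layout is bottom-heavy.

bottom-heavy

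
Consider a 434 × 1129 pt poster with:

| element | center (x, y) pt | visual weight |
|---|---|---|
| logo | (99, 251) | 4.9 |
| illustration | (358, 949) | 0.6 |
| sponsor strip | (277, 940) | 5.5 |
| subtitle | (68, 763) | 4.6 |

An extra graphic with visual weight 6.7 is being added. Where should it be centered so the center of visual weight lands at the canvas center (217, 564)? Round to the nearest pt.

(344, 313)

After adding the extra graphic, total weight = 4.9 + 0.6 + 5.5 + 4.6 + 6.7 = 22.3.
x: need Σw·x = 22.3·217 = 4839.1. Existing = 4.9·99 + 0.6·358 + 5.5·277 + 4.6·68 = 2536.2. Remainder 2302.9 / 6.7 ≈ 343.72.
y: need Σw·y = 22.3·564 = 12577.2. Existing = 4.9·251 + 0.6·949 + 5.5·940 + 4.6·763 = 10479.1. Remainder 2098.1 / 6.7 ≈ 313.15.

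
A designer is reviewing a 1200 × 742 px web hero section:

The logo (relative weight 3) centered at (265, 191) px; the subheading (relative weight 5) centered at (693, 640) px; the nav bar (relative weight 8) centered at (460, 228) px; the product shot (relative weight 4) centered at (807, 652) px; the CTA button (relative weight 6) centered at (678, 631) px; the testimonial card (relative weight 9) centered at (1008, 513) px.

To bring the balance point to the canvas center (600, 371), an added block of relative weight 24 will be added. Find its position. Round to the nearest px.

With the added block, Σw becomes 3 + 5 + 8 + 4 + 6 + 9 + 24 = 59.
x: need Σw·x = 59·600 = 35400. Existing = 3·265 + 5·693 + 8·460 + 4·807 + 6·678 + 9·1008 = 24308. Remainder 11092 / 24 ≈ 462.17.
y: need Σw·y = 59·371 = 21889. Existing = 3·191 + 5·640 + 8·228 + 4·652 + 6·631 + 9·513 = 16608. Remainder 5281 / 24 ≈ 220.04.

(462, 220)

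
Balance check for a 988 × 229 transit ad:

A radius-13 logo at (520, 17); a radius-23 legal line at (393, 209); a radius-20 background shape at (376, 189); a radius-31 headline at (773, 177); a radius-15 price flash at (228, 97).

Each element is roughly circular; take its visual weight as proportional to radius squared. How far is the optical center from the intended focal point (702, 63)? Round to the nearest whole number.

≈ 190

r² weights: logo 13² = 169, legal line 23² = 529, background shape 20² = 400, headline 31² = 961, price flash 15² = 225. Total = 2284.
x-moment: 169·520 + 529·393 + 400·376 + 961·773 + 225·228 = 1240330; centroid 1240330/2284 ≈ 543.05.
y-moment: 169·17 + 529·209 + 400·189 + 961·177 + 225·97 = 380956; centroid 380956/2284 ≈ 166.79.
Offset from (702, 63): Δx ≈ -158.95, Δy ≈ 103.79; distance = √(Δx² + Δy²) ≈ 189.84.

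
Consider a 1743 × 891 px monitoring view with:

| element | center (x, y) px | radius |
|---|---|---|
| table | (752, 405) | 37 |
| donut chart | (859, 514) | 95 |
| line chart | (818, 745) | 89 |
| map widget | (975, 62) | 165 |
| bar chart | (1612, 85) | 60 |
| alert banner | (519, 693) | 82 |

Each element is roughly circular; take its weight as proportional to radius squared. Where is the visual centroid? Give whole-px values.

(915, 318)

r² weights: table 37² = 1369, donut chart 95² = 9025, line chart 89² = 7921, map widget 165² = 27225, bar chart 60² = 3600, alert banner 82² = 6724. Total = 55864.
Σw·x = 1369·752 + 9025·859 + 7921·818 + 27225·975 + 3600·1612 + 6724·519 = 51098672, so x̄ = 51098672/55864 ≈ 914.70.
Σw·y = 1369·405 + 9025·514 + 7921·745 + 27225·62 + 3600·85 + 6724·693 = 17748122, so ȳ = 17748122/55864 ≈ 317.70.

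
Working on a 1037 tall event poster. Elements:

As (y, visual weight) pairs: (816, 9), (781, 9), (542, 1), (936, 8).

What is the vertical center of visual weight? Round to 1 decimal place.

Weights sum to 9 + 9 + 1 + 8 = 27.
Σw·y = 9·816 + 9·781 + 1·542 + 8·936 = 22403, so ȳ = 22403/27 ≈ 829.74.

y ≈ 829.7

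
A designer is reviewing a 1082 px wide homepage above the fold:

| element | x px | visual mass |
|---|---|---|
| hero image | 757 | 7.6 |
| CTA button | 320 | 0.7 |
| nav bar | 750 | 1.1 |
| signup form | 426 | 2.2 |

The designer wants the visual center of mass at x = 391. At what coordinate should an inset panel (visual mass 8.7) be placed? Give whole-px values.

After adding the inset panel, total weight = 7.6 + 0.7 + 1.1 + 2.2 + 8.7 = 20.3.
x: target moment 20.3×391 = 7937.3; current 7.6·757 + 0.7·320 + 1.1·750 + 2.2·426 = 7739.4; the inset panel supplies 197.9, so x = 197.9/8.7 ≈ 22.75.

x ≈ 23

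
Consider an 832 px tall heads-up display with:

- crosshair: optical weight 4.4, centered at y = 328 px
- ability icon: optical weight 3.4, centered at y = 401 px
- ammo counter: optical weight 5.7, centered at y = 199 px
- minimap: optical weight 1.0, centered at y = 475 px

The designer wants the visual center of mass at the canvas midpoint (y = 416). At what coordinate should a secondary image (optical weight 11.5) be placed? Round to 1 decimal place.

y ≈ 556.5

New total weight: (4.4 + 3.4 + 5.7 + 1.0) + 11.5 = 26.0.
y: target moment 26.0×416 = 10816.0; current 4.4·328 + 3.4·401 + 5.7·199 + 1.0·475 = 4415.9; the secondary image supplies 6400.1, so y = 6400.1/11.5 ≈ 556.53.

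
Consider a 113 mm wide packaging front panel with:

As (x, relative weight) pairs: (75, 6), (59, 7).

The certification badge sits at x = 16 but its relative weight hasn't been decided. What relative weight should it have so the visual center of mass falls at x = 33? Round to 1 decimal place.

w ≈ 25.5

Known weights sum to 6 + 7 = 13; their moment is 6·75 + 7·59 = 863.
Balance at x = 33 requires (863 + w·16) / (13 + w) = 33.
Rearranging, w·(16 − 33) = 33·13 − 863 = -434, so w ≈ -434/-17 = 25.53.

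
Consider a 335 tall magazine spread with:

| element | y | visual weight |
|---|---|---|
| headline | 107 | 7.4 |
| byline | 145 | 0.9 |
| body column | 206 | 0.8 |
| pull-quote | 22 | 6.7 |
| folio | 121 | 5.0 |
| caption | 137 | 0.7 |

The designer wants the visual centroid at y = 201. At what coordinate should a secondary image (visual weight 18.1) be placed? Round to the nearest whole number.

New total weight: (7.4 + 0.9 + 0.8 + 6.7 + 5.0 + 0.7) + 18.1 = 39.6.
y: target moment 39.6×201 = 7959.6; current 7.4·107 + 0.9·145 + 0.8·206 + 6.7·22 + 5.0·121 + 0.7·137 = 1935.4; the secondary image supplies 6024.2, so y = 6024.2/18.1 ≈ 332.83.

y ≈ 333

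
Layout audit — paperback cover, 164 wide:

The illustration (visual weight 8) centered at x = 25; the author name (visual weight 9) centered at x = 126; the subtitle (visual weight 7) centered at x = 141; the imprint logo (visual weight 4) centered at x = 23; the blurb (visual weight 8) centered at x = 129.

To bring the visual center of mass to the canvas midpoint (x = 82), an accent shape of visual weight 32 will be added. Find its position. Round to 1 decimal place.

New total weight: (8 + 9 + 7 + 4 + 8) + 32 = 68.
Along x: (3445 + 32·x) / 68 = 82 (existing moment 8·25 + 9·126 + 7·141 + 4·23 + 8·129 = 3445) ⇒ x = (5576 − 3445) / 32 ≈ 66.59.

x ≈ 66.6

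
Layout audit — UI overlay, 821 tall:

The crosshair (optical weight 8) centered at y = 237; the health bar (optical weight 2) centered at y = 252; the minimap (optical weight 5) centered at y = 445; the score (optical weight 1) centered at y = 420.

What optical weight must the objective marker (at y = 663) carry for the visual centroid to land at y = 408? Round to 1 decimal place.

w ≈ 5.8

Fixed elements: Σw = 8 + 2 + 5 + 1 = 16, Σw·y = 8·237 + 2·252 + 5·445 + 1·420 = 5045.
Balance at y = 408 requires (5045 + w·663) / (16 + w) = 408.
Solving: w = (408·16 − 5045) / (663 − 408) = 1483 / 255 ≈ 5.82.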